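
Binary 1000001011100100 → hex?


Group into 4-bit nibbles: 1000001011100100
  1000 = 8
  0010 = 2
  1110 = E
  0100 = 4
= 0x82E4


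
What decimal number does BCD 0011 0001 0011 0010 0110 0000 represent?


Each 4-bit group → digit:
  0011 → 3
  0001 → 1
  0011 → 3
  0010 → 2
  0110 → 6
  0000 → 0
= 313260


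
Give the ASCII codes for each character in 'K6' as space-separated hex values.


String: 'K6'  (2 characters)
Per-character ASCII lookup:
  'K': uppercase starts at 65: 'K' = 65 + 10 = 75 → 0x4B
  '6': digits start at 48: '6' = 48 + 6 = 54 → 0x36
= 0x4B 0x36


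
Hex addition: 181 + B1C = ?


Align and add column by column (LSB to MSB, each column mod 16 with carry):
  0181
+ 0B1C
  ----
  col 0: 1(1) + C(12) + 0 (carry in) = 13 → D(13), carry out 0
  col 1: 8(8) + 1(1) + 0 (carry in) = 9 → 9(9), carry out 0
  col 2: 1(1) + B(11) + 0 (carry in) = 12 → C(12), carry out 0
  col 3: 0(0) + 0(0) + 0 (carry in) = 0 → 0(0), carry out 0
Reading digits MSB→LSB: 0C9D
Strip leading zeros: C9D
= 0xC9D


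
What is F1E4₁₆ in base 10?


Positional values:
Position 0: 4 × 16^0 = 4 × 1 = 4
Position 1: E × 16^1 = 14 × 16 = 224
Position 2: 1 × 16^2 = 1 × 256 = 256
Position 3: F × 16^3 = 15 × 4096 = 61440
Sum = 4 + 224 + 256 + 61440
= 61924


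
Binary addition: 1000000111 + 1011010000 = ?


Align and add column by column (LSB to MSB, carry propagating):
  01000000111
+ 01011010000
  -----------
  col 0: 1 + 0 + 0 (carry in) = 1 → bit 1, carry out 0
  col 1: 1 + 0 + 0 (carry in) = 1 → bit 1, carry out 0
  col 2: 1 + 0 + 0 (carry in) = 1 → bit 1, carry out 0
  col 3: 0 + 0 + 0 (carry in) = 0 → bit 0, carry out 0
  col 4: 0 + 1 + 0 (carry in) = 1 → bit 1, carry out 0
  col 5: 0 + 0 + 0 (carry in) = 0 → bit 0, carry out 0
  col 6: 0 + 1 + 0 (carry in) = 1 → bit 1, carry out 0
  col 7: 0 + 1 + 0 (carry in) = 1 → bit 1, carry out 0
  col 8: 0 + 0 + 0 (carry in) = 0 → bit 0, carry out 0
  col 9: 1 + 1 + 0 (carry in) = 2 → bit 0, carry out 1
  col 10: 0 + 0 + 1 (carry in) = 1 → bit 1, carry out 0
Reading bits MSB→LSB: 10011010111
Strip leading zeros: 10011010111
= 10011010111


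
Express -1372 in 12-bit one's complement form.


Original: 010101011100
Invert all bits:
  bit 0: 0 → 1
  bit 1: 1 → 0
  bit 2: 0 → 1
  bit 3: 1 → 0
  bit 4: 0 → 1
  bit 5: 1 → 0
  bit 6: 0 → 1
  bit 7: 1 → 0
  bit 8: 1 → 0
  bit 9: 1 → 0
  bit 10: 0 → 1
  bit 11: 0 → 1
= 101010100011


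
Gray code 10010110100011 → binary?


Gray code: 10010110100011
MSB stays the same: 1
Each subsequent bit = prev_binary XOR current_gray:
  B[1] = 1 XOR 0 = 1
  B[2] = 1 XOR 0 = 1
  B[3] = 1 XOR 1 = 0
  B[4] = 0 XOR 0 = 0
  B[5] = 0 XOR 1 = 1
  B[6] = 1 XOR 1 = 0
  B[7] = 0 XOR 0 = 0
  B[8] = 0 XOR 1 = 1
  B[9] = 1 XOR 0 = 1
  B[10] = 1 XOR 0 = 1
  B[11] = 1 XOR 0 = 1
  B[12] = 1 XOR 1 = 0
  B[13] = 0 XOR 1 = 1
= 11100100111101 (14653 decimal)


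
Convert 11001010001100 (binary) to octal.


Group into 3-bit groups: 011001010001100
  011 = 3
  001 = 1
  010 = 2
  001 = 1
  100 = 4
= 0o31214


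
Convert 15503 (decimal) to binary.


Divide by 2 repeatedly:
15503 ÷ 2 = 7751 remainder 1
7751 ÷ 2 = 3875 remainder 1
3875 ÷ 2 = 1937 remainder 1
1937 ÷ 2 = 968 remainder 1
968 ÷ 2 = 484 remainder 0
484 ÷ 2 = 242 remainder 0
242 ÷ 2 = 121 remainder 0
121 ÷ 2 = 60 remainder 1
60 ÷ 2 = 30 remainder 0
30 ÷ 2 = 15 remainder 0
15 ÷ 2 = 7 remainder 1
7 ÷ 2 = 3 remainder 1
3 ÷ 2 = 1 remainder 1
1 ÷ 2 = 0 remainder 1
Reading remainders bottom-up:
= 11110010001111


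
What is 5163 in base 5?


Divide by 5 repeatedly:
5163 ÷ 5 = 1032 remainder 3
1032 ÷ 5 = 206 remainder 2
206 ÷ 5 = 41 remainder 1
41 ÷ 5 = 8 remainder 1
8 ÷ 5 = 1 remainder 3
1 ÷ 5 = 0 remainder 1
Reading remainders bottom-up:
= 131123


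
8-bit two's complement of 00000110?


Original: 00000110
Step 1 - Invert all bits: 11111001
Step 2 - Add 1: 11111001 + 1
= 11111010 (represents -6)


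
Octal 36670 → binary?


Each octal digit → 3 binary bits:
  3 = 011
  6 = 110
  6 = 110
  7 = 111
  0 = 000
Concatenate: 011 110 110 111 000
= 011110110111000


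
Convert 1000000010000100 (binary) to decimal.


Positional values:
Bit 2: 1 × 2^2 = 4
Bit 7: 1 × 2^7 = 128
Bit 15: 1 × 2^15 = 32768
Sum = 4 + 128 + 32768
= 32900


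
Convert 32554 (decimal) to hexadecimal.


Divide by 16 repeatedly:
32554 ÷ 16 = 2034 remainder 10 (A)
2034 ÷ 16 = 127 remainder 2 (2)
127 ÷ 16 = 7 remainder 15 (F)
7 ÷ 16 = 0 remainder 7 (7)
Reading remainders bottom-up:
= 0x7F2A


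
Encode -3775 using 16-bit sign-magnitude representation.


Sign bit: 1 (negative)
Magnitude: 3775 = 000111010111111
= 1000111010111111


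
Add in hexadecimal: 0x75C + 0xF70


Align and add column by column (LSB to MSB, each column mod 16 with carry):
  075C
+ 0F70
  ----
  col 0: C(12) + 0(0) + 0 (carry in) = 12 → C(12), carry out 0
  col 1: 5(5) + 7(7) + 0 (carry in) = 12 → C(12), carry out 0
  col 2: 7(7) + F(15) + 0 (carry in) = 22 → 6(6), carry out 1
  col 3: 0(0) + 0(0) + 1 (carry in) = 1 → 1(1), carry out 0
Reading digits MSB→LSB: 16CC
Strip leading zeros: 16CC
= 0x16CC


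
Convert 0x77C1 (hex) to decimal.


Positional values:
Position 0: 1 × 16^0 = 1 × 1 = 1
Position 1: C × 16^1 = 12 × 16 = 192
Position 2: 7 × 16^2 = 7 × 256 = 1792
Position 3: 7 × 16^3 = 7 × 4096 = 28672
Sum = 1 + 192 + 1792 + 28672
= 30657


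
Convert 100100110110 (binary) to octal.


Group into 3-bit groups: 100100110110
  100 = 4
  100 = 4
  110 = 6
  110 = 6
= 0o4466


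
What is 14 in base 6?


Divide by 6 repeatedly:
14 ÷ 6 = 2 remainder 2
2 ÷ 6 = 0 remainder 2
Reading remainders bottom-up:
= 22


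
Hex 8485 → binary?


Each hex digit → 4 binary bits:
  8 = 1000
  4 = 0100
  8 = 1000
  5 = 0101
Concatenate: 1000 0100 1000 0101
= 1000010010000101


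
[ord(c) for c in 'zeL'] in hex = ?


String: 'zeL'  (3 characters)
Per-character ASCII lookup:
  'z': lowercase starts at 97: 'z' = 97 + 25 = 122 → 0x7A
  'e': lowercase starts at 97: 'e' = 97 + 4 = 101 → 0x65
  'L': uppercase starts at 65: 'L' = 65 + 11 = 76 → 0x4C
= 0x7A 0x65 0x4C


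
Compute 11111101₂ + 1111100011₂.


Align and add column by column (LSB to MSB, carry propagating):
  00011111101
+ 01111100011
  -----------
  col 0: 1 + 1 + 0 (carry in) = 2 → bit 0, carry out 1
  col 1: 0 + 1 + 1 (carry in) = 2 → bit 0, carry out 1
  col 2: 1 + 0 + 1 (carry in) = 2 → bit 0, carry out 1
  col 3: 1 + 0 + 1 (carry in) = 2 → bit 0, carry out 1
  col 4: 1 + 0 + 1 (carry in) = 2 → bit 0, carry out 1
  col 5: 1 + 1 + 1 (carry in) = 3 → bit 1, carry out 1
  col 6: 1 + 1 + 1 (carry in) = 3 → bit 1, carry out 1
  col 7: 1 + 1 + 1 (carry in) = 3 → bit 1, carry out 1
  col 8: 0 + 1 + 1 (carry in) = 2 → bit 0, carry out 1
  col 9: 0 + 1 + 1 (carry in) = 2 → bit 0, carry out 1
  col 10: 0 + 0 + 1 (carry in) = 1 → bit 1, carry out 0
Reading bits MSB→LSB: 10011100000
Strip leading zeros: 10011100000
= 10011100000


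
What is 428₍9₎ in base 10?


Positional values (base 9):
  8 × 9^0 = 8 × 1 = 8
  2 × 9^1 = 2 × 9 = 18
  4 × 9^2 = 4 × 81 = 324
Sum = 8 + 18 + 324
= 350


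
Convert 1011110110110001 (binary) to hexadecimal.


Group into 4-bit nibbles: 1011110110110001
  1011 = B
  1101 = D
  1011 = B
  0001 = 1
= 0xBDB1


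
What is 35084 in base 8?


Divide by 8 repeatedly:
35084 ÷ 8 = 4385 remainder 4
4385 ÷ 8 = 548 remainder 1
548 ÷ 8 = 68 remainder 4
68 ÷ 8 = 8 remainder 4
8 ÷ 8 = 1 remainder 0
1 ÷ 8 = 0 remainder 1
Reading remainders bottom-up:
= 0o104414


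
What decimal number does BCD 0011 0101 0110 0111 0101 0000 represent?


Each 4-bit group → digit:
  0011 → 3
  0101 → 5
  0110 → 6
  0111 → 7
  0101 → 5
  0000 → 0
= 356750


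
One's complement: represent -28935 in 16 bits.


Original: 0111000100000111
Invert all bits:
  bit 0: 0 → 1
  bit 1: 1 → 0
  bit 2: 1 → 0
  bit 3: 1 → 0
  bit 4: 0 → 1
  bit 5: 0 → 1
  bit 6: 0 → 1
  bit 7: 1 → 0
  bit 8: 0 → 1
  bit 9: 0 → 1
  bit 10: 0 → 1
  bit 11: 0 → 1
  bit 12: 0 → 1
  bit 13: 1 → 0
  bit 14: 1 → 0
  bit 15: 1 → 0
= 1000111011111000


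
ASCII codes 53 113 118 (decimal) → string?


Codes (decimal): 53 113 118
Per-code ASCII lookup:
  53  (range 48-57: digits, 53 - 48 = 5) → '5'
  113  (range 97-122: lowercase, 113 - 97 = 16) → 'q'
  118  (range 97-122: lowercase, 118 - 97 = 21) → 'v'
= '5qv'


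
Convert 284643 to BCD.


Each digit → 4-bit binary:
  2 → 0010
  8 → 1000
  4 → 0100
  6 → 0110
  4 → 0100
  3 → 0011
= 0010 1000 0100 0110 0100 0011


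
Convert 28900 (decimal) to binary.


Divide by 2 repeatedly:
28900 ÷ 2 = 14450 remainder 0
14450 ÷ 2 = 7225 remainder 0
7225 ÷ 2 = 3612 remainder 1
3612 ÷ 2 = 1806 remainder 0
1806 ÷ 2 = 903 remainder 0
903 ÷ 2 = 451 remainder 1
451 ÷ 2 = 225 remainder 1
225 ÷ 2 = 112 remainder 1
112 ÷ 2 = 56 remainder 0
56 ÷ 2 = 28 remainder 0
28 ÷ 2 = 14 remainder 0
14 ÷ 2 = 7 remainder 0
7 ÷ 2 = 3 remainder 1
3 ÷ 2 = 1 remainder 1
1 ÷ 2 = 0 remainder 1
Reading remainders bottom-up:
= 111000011100100


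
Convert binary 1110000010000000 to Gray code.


Binary: 1110000010000000
Gray code: G = B XOR (B >> 1)
B >> 1 = 0111000001000000
1110000010000000 XOR 0111000001000000:
  1 XOR 0 = 1
  1 XOR 1 = 0
  1 XOR 1 = 0
  0 XOR 1 = 1
  0 XOR 0 = 0
  0 XOR 0 = 0
  0 XOR 0 = 0
  0 XOR 0 = 0
  1 XOR 0 = 1
  0 XOR 1 = 1
  0 XOR 0 = 0
  0 XOR 0 = 0
  0 XOR 0 = 0
  0 XOR 0 = 0
  0 XOR 0 = 0
  0 XOR 0 = 0
= 1001000011000000


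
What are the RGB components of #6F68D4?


Hex: #6F68D4
R = 6F₁₆ = 111
G = 68₁₆ = 104
B = D4₁₆ = 212
= RGB(111, 104, 212)


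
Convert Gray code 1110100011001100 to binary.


Gray code: 1110100011001100
MSB stays the same: 1
Each subsequent bit = prev_binary XOR current_gray:
  B[1] = 1 XOR 1 = 0
  B[2] = 0 XOR 1 = 1
  B[3] = 1 XOR 0 = 1
  B[4] = 1 XOR 1 = 0
  B[5] = 0 XOR 0 = 0
  B[6] = 0 XOR 0 = 0
  B[7] = 0 XOR 0 = 0
  B[8] = 0 XOR 1 = 1
  B[9] = 1 XOR 1 = 0
  B[10] = 0 XOR 0 = 0
  B[11] = 0 XOR 0 = 0
  B[12] = 0 XOR 1 = 1
  B[13] = 1 XOR 1 = 0
  B[14] = 0 XOR 0 = 0
  B[15] = 0 XOR 0 = 0
= 1011000010001000 (45192 decimal)


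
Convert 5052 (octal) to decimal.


Positional values:
Position 0: 2 × 8^0 = 2
Position 1: 5 × 8^1 = 40
Position 2: 0 × 8^2 = 0
Position 3: 5 × 8^3 = 2560
Sum = 2 + 40 + 0 + 2560
= 2602


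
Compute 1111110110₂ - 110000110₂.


Align and subtract column by column (LSB to MSB, borrowing when needed):
  1111110110
- 0110000110
  ----------
  col 0: (0 - 0 borrow-in) - 0 → 0 - 0 = 0, borrow out 0
  col 1: (1 - 0 borrow-in) - 1 → 1 - 1 = 0, borrow out 0
  col 2: (1 - 0 borrow-in) - 1 → 1 - 1 = 0, borrow out 0
  col 3: (0 - 0 borrow-in) - 0 → 0 - 0 = 0, borrow out 0
  col 4: (1 - 0 borrow-in) - 0 → 1 - 0 = 1, borrow out 0
  col 5: (1 - 0 borrow-in) - 0 → 1 - 0 = 1, borrow out 0
  col 6: (1 - 0 borrow-in) - 0 → 1 - 0 = 1, borrow out 0
  col 7: (1 - 0 borrow-in) - 1 → 1 - 1 = 0, borrow out 0
  col 8: (1 - 0 borrow-in) - 1 → 1 - 1 = 0, borrow out 0
  col 9: (1 - 0 borrow-in) - 0 → 1 - 0 = 1, borrow out 0
Reading bits MSB→LSB: 1001110000
Strip leading zeros: 1001110000
= 1001110000


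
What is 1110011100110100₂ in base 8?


Group into 3-bit groups: 001110011100110100
  001 = 1
  110 = 6
  011 = 3
  100 = 4
  110 = 6
  100 = 4
= 0o163464


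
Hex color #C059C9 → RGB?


Hex: #C059C9
R = C0₁₆ = 192
G = 59₁₆ = 89
B = C9₁₆ = 201
= RGB(192, 89, 201)


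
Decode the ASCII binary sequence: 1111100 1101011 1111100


Codes (binary): 1111100 1101011 1111100
Per-code ASCII lookup:
  1111100 = 124  (special character) → '|'
  1101011 = 107  (range 97-122: lowercase, 107 - 97 = 10) → 'k'
  1111100 = 124  (special character) → '|'
= '|k|'


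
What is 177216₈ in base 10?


Positional values:
Position 0: 6 × 8^0 = 6
Position 1: 1 × 8^1 = 8
Position 2: 2 × 8^2 = 128
Position 3: 7 × 8^3 = 3584
Position 4: 7 × 8^4 = 28672
Position 5: 1 × 8^5 = 32768
Sum = 6 + 8 + 128 + 3584 + 28672 + 32768
= 65166


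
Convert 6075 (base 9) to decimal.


Positional values (base 9):
  5 × 9^0 = 5 × 1 = 5
  7 × 9^1 = 7 × 9 = 63
  0 × 9^2 = 0 × 81 = 0
  6 × 9^3 = 6 × 729 = 4374
Sum = 5 + 63 + 0 + 4374
= 4442


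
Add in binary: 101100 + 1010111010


Align and add column by column (LSB to MSB, carry propagating):
  00000101100
+ 01010111010
  -----------
  col 0: 0 + 0 + 0 (carry in) = 0 → bit 0, carry out 0
  col 1: 0 + 1 + 0 (carry in) = 1 → bit 1, carry out 0
  col 2: 1 + 0 + 0 (carry in) = 1 → bit 1, carry out 0
  col 3: 1 + 1 + 0 (carry in) = 2 → bit 0, carry out 1
  col 4: 0 + 1 + 1 (carry in) = 2 → bit 0, carry out 1
  col 5: 1 + 1 + 1 (carry in) = 3 → bit 1, carry out 1
  col 6: 0 + 0 + 1 (carry in) = 1 → bit 1, carry out 0
  col 7: 0 + 1 + 0 (carry in) = 1 → bit 1, carry out 0
  col 8: 0 + 0 + 0 (carry in) = 0 → bit 0, carry out 0
  col 9: 0 + 1 + 0 (carry in) = 1 → bit 1, carry out 0
  col 10: 0 + 0 + 0 (carry in) = 0 → bit 0, carry out 0
Reading bits MSB→LSB: 01011100110
Strip leading zeros: 1011100110
= 1011100110


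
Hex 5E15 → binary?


Each hex digit → 4 binary bits:
  5 = 0101
  E = 1110
  1 = 0001
  5 = 0101
Concatenate: 0101 1110 0001 0101
= 0101111000010101


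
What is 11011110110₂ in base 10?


Positional values:
Bit 1: 1 × 2^1 = 2
Bit 2: 1 × 2^2 = 4
Bit 4: 1 × 2^4 = 16
Bit 5: 1 × 2^5 = 32
Bit 6: 1 × 2^6 = 64
Bit 7: 1 × 2^7 = 128
Bit 9: 1 × 2^9 = 512
Bit 10: 1 × 2^10 = 1024
Sum = 2 + 4 + 16 + 32 + 64 + 128 + 512 + 1024
= 1782


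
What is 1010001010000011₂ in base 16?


Group into 4-bit nibbles: 1010001010000011
  1010 = A
  0010 = 2
  1000 = 8
  0011 = 3
= 0xA283


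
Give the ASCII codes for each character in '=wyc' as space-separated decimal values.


String: '=wyc'  (4 characters)
Per-character ASCII lookup:
  '=': special character: '=' = 61
  'w': lowercase starts at 97: 'w' = 97 + 22 = 119
  'y': lowercase starts at 97: 'y' = 97 + 24 = 121
  'c': lowercase starts at 97: 'c' = 97 + 2 = 99
= 61 119 121 99


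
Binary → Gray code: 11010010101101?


Binary: 11010010101101
Gray code: G = B XOR (B >> 1)
B >> 1 = 01101001010110
11010010101101 XOR 01101001010110:
  1 XOR 0 = 1
  1 XOR 1 = 0
  0 XOR 1 = 1
  1 XOR 0 = 1
  0 XOR 1 = 1
  0 XOR 0 = 0
  1 XOR 0 = 1
  0 XOR 1 = 1
  1 XOR 0 = 1
  0 XOR 1 = 1
  1 XOR 0 = 1
  1 XOR 1 = 0
  0 XOR 1 = 1
  1 XOR 0 = 1
= 10111011111011


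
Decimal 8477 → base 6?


Divide by 6 repeatedly:
8477 ÷ 6 = 1412 remainder 5
1412 ÷ 6 = 235 remainder 2
235 ÷ 6 = 39 remainder 1
39 ÷ 6 = 6 remainder 3
6 ÷ 6 = 1 remainder 0
1 ÷ 6 = 0 remainder 1
Reading remainders bottom-up:
= 103125


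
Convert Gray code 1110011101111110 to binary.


Gray code: 1110011101111110
MSB stays the same: 1
Each subsequent bit = prev_binary XOR current_gray:
  B[1] = 1 XOR 1 = 0
  B[2] = 0 XOR 1 = 1
  B[3] = 1 XOR 0 = 1
  B[4] = 1 XOR 0 = 1
  B[5] = 1 XOR 1 = 0
  B[6] = 0 XOR 1 = 1
  B[7] = 1 XOR 1 = 0
  B[8] = 0 XOR 0 = 0
  B[9] = 0 XOR 1 = 1
  B[10] = 1 XOR 1 = 0
  B[11] = 0 XOR 1 = 1
  B[12] = 1 XOR 1 = 0
  B[13] = 0 XOR 1 = 1
  B[14] = 1 XOR 1 = 0
  B[15] = 0 XOR 0 = 0
= 1011101001010100 (47700 decimal)


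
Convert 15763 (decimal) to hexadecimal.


Divide by 16 repeatedly:
15763 ÷ 16 = 985 remainder 3 (3)
985 ÷ 16 = 61 remainder 9 (9)
61 ÷ 16 = 3 remainder 13 (D)
3 ÷ 16 = 0 remainder 3 (3)
Reading remainders bottom-up:
= 0x3D93


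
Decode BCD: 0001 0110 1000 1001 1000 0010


Each 4-bit group → digit:
  0001 → 1
  0110 → 6
  1000 → 8
  1001 → 9
  1000 → 8
  0010 → 2
= 168982


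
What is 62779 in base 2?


Divide by 2 repeatedly:
62779 ÷ 2 = 31389 remainder 1
31389 ÷ 2 = 15694 remainder 1
15694 ÷ 2 = 7847 remainder 0
7847 ÷ 2 = 3923 remainder 1
3923 ÷ 2 = 1961 remainder 1
1961 ÷ 2 = 980 remainder 1
980 ÷ 2 = 490 remainder 0
490 ÷ 2 = 245 remainder 0
245 ÷ 2 = 122 remainder 1
122 ÷ 2 = 61 remainder 0
61 ÷ 2 = 30 remainder 1
30 ÷ 2 = 15 remainder 0
15 ÷ 2 = 7 remainder 1
7 ÷ 2 = 3 remainder 1
3 ÷ 2 = 1 remainder 1
1 ÷ 2 = 0 remainder 1
Reading remainders bottom-up:
= 1111010100111011


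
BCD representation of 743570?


Each digit → 4-bit binary:
  7 → 0111
  4 → 0100
  3 → 0011
  5 → 0101
  7 → 0111
  0 → 0000
= 0111 0100 0011 0101 0111 0000


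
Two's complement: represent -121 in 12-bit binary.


Original: 000001111001
Step 1 - Invert all bits: 111110000110
Step 2 - Add 1: 111110000110 + 1
= 111110000111 (represents -121)


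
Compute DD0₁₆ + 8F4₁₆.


Align and add column by column (LSB to MSB, each column mod 16 with carry):
  0DD0
+ 08F4
  ----
  col 0: 0(0) + 4(4) + 0 (carry in) = 4 → 4(4), carry out 0
  col 1: D(13) + F(15) + 0 (carry in) = 28 → C(12), carry out 1
  col 2: D(13) + 8(8) + 1 (carry in) = 22 → 6(6), carry out 1
  col 3: 0(0) + 0(0) + 1 (carry in) = 1 → 1(1), carry out 0
Reading digits MSB→LSB: 16C4
Strip leading zeros: 16C4
= 0x16C4


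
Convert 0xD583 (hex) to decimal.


Positional values:
Position 0: 3 × 16^0 = 3 × 1 = 3
Position 1: 8 × 16^1 = 8 × 16 = 128
Position 2: 5 × 16^2 = 5 × 256 = 1280
Position 3: D × 16^3 = 13 × 4096 = 53248
Sum = 3 + 128 + 1280 + 53248
= 54659


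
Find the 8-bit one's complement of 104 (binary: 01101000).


Original: 01101000
Invert all bits:
  bit 0: 0 → 1
  bit 1: 1 → 0
  bit 2: 1 → 0
  bit 3: 0 → 1
  bit 4: 1 → 0
  bit 5: 0 → 1
  bit 6: 0 → 1
  bit 7: 0 → 1
= 10010111


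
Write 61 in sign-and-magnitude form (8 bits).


Sign bit: 0 (positive)
Magnitude: 61 = 0111101
= 00111101


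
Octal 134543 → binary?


Each octal digit → 3 binary bits:
  1 = 001
  3 = 011
  4 = 100
  5 = 101
  4 = 100
  3 = 011
Concatenate: 001 011 100 101 100 011
= 001011100101100011


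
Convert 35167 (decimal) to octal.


Divide by 8 repeatedly:
35167 ÷ 8 = 4395 remainder 7
4395 ÷ 8 = 549 remainder 3
549 ÷ 8 = 68 remainder 5
68 ÷ 8 = 8 remainder 4
8 ÷ 8 = 1 remainder 0
1 ÷ 8 = 0 remainder 1
Reading remainders bottom-up:
= 0o104537


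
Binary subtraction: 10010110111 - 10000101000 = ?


Align and subtract column by column (LSB to MSB, borrowing when needed):
  10010110111
- 10000101000
  -----------
  col 0: (1 - 0 borrow-in) - 0 → 1 - 0 = 1, borrow out 0
  col 1: (1 - 0 borrow-in) - 0 → 1 - 0 = 1, borrow out 0
  col 2: (1 - 0 borrow-in) - 0 → 1 - 0 = 1, borrow out 0
  col 3: (0 - 0 borrow-in) - 1 → borrow from next column: (0+2) - 1 = 1, borrow out 1
  col 4: (1 - 1 borrow-in) - 0 → 0 - 0 = 0, borrow out 0
  col 5: (1 - 0 borrow-in) - 1 → 1 - 1 = 0, borrow out 0
  col 6: (0 - 0 borrow-in) - 0 → 0 - 0 = 0, borrow out 0
  col 7: (1 - 0 borrow-in) - 0 → 1 - 0 = 1, borrow out 0
  col 8: (0 - 0 borrow-in) - 0 → 0 - 0 = 0, borrow out 0
  col 9: (0 - 0 borrow-in) - 0 → 0 - 0 = 0, borrow out 0
  col 10: (1 - 0 borrow-in) - 1 → 1 - 1 = 0, borrow out 0
Reading bits MSB→LSB: 00010001111
Strip leading zeros: 10001111
= 10001111


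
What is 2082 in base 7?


Divide by 7 repeatedly:
2082 ÷ 7 = 297 remainder 3
297 ÷ 7 = 42 remainder 3
42 ÷ 7 = 6 remainder 0
6 ÷ 7 = 0 remainder 6
Reading remainders bottom-up:
= 6033


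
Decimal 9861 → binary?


Divide by 2 repeatedly:
9861 ÷ 2 = 4930 remainder 1
4930 ÷ 2 = 2465 remainder 0
2465 ÷ 2 = 1232 remainder 1
1232 ÷ 2 = 616 remainder 0
616 ÷ 2 = 308 remainder 0
308 ÷ 2 = 154 remainder 0
154 ÷ 2 = 77 remainder 0
77 ÷ 2 = 38 remainder 1
38 ÷ 2 = 19 remainder 0
19 ÷ 2 = 9 remainder 1
9 ÷ 2 = 4 remainder 1
4 ÷ 2 = 2 remainder 0
2 ÷ 2 = 1 remainder 0
1 ÷ 2 = 0 remainder 1
Reading remainders bottom-up:
= 10011010000101


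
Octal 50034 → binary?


Each octal digit → 3 binary bits:
  5 = 101
  0 = 000
  0 = 000
  3 = 011
  4 = 100
Concatenate: 101 000 000 011 100
= 101000000011100


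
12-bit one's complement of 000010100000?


Original: 000010100000
Invert all bits:
  bit 0: 0 → 1
  bit 1: 0 → 1
  bit 2: 0 → 1
  bit 3: 0 → 1
  bit 4: 1 → 0
  bit 5: 0 → 1
  bit 6: 1 → 0
  bit 7: 0 → 1
  bit 8: 0 → 1
  bit 9: 0 → 1
  bit 10: 0 → 1
  bit 11: 0 → 1
= 111101011111


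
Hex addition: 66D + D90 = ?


Align and add column by column (LSB to MSB, each column mod 16 with carry):
  066D
+ 0D90
  ----
  col 0: D(13) + 0(0) + 0 (carry in) = 13 → D(13), carry out 0
  col 1: 6(6) + 9(9) + 0 (carry in) = 15 → F(15), carry out 0
  col 2: 6(6) + D(13) + 0 (carry in) = 19 → 3(3), carry out 1
  col 3: 0(0) + 0(0) + 1 (carry in) = 1 → 1(1), carry out 0
Reading digits MSB→LSB: 13FD
Strip leading zeros: 13FD
= 0x13FD


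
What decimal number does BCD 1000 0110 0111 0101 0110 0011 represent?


Each 4-bit group → digit:
  1000 → 8
  0110 → 6
  0111 → 7
  0101 → 5
  0110 → 6
  0011 → 3
= 867563


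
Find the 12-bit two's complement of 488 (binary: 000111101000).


Original: 000111101000
Step 1 - Invert all bits: 111000010111
Step 2 - Add 1: 111000010111 + 1
= 111000011000 (represents -488)


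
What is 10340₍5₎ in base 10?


Positional values (base 5):
  0 × 5^0 = 0 × 1 = 0
  4 × 5^1 = 4 × 5 = 20
  3 × 5^2 = 3 × 25 = 75
  0 × 5^3 = 0 × 125 = 0
  1 × 5^4 = 1 × 625 = 625
Sum = 0 + 20 + 75 + 0 + 625
= 720


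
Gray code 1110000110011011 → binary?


Gray code: 1110000110011011
MSB stays the same: 1
Each subsequent bit = prev_binary XOR current_gray:
  B[1] = 1 XOR 1 = 0
  B[2] = 0 XOR 1 = 1
  B[3] = 1 XOR 0 = 1
  B[4] = 1 XOR 0 = 1
  B[5] = 1 XOR 0 = 1
  B[6] = 1 XOR 0 = 1
  B[7] = 1 XOR 1 = 0
  B[8] = 0 XOR 1 = 1
  B[9] = 1 XOR 0 = 1
  B[10] = 1 XOR 0 = 1
  B[11] = 1 XOR 1 = 0
  B[12] = 0 XOR 1 = 1
  B[13] = 1 XOR 0 = 1
  B[14] = 1 XOR 1 = 0
  B[15] = 0 XOR 1 = 1
= 1011111011101101 (48877 decimal)


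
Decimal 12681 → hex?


Divide by 16 repeatedly:
12681 ÷ 16 = 792 remainder 9 (9)
792 ÷ 16 = 49 remainder 8 (8)
49 ÷ 16 = 3 remainder 1 (1)
3 ÷ 16 = 0 remainder 3 (3)
Reading remainders bottom-up:
= 0x3189


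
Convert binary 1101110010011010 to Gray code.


Binary: 1101110010011010
Gray code: G = B XOR (B >> 1)
B >> 1 = 0110111001001101
1101110010011010 XOR 0110111001001101:
  1 XOR 0 = 1
  1 XOR 1 = 0
  0 XOR 1 = 1
  1 XOR 0 = 1
  1 XOR 1 = 0
  1 XOR 1 = 0
  0 XOR 1 = 1
  0 XOR 0 = 0
  1 XOR 0 = 1
  0 XOR 1 = 1
  0 XOR 0 = 0
  1 XOR 0 = 1
  1 XOR 1 = 0
  0 XOR 1 = 1
  1 XOR 0 = 1
  0 XOR 1 = 1
= 1011001011010111


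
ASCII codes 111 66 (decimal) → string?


Codes (decimal): 111 66
Per-code ASCII lookup:
  111  (range 97-122: lowercase, 111 - 97 = 14) → 'o'
  66  (range 65-90: uppercase, 66 - 65 = 1) → 'B'
= 'oB'


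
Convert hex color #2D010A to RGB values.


Hex: #2D010A
R = 2D₁₆ = 45
G = 01₁₆ = 1
B = 0A₁₆ = 10
= RGB(45, 1, 10)


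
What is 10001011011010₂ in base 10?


Positional values:
Bit 1: 1 × 2^1 = 2
Bit 3: 1 × 2^3 = 8
Bit 4: 1 × 2^4 = 16
Bit 6: 1 × 2^6 = 64
Bit 7: 1 × 2^7 = 128
Bit 9: 1 × 2^9 = 512
Bit 13: 1 × 2^13 = 8192
Sum = 2 + 8 + 16 + 64 + 128 + 512 + 8192
= 8922


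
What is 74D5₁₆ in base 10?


Positional values:
Position 0: 5 × 16^0 = 5 × 1 = 5
Position 1: D × 16^1 = 13 × 16 = 208
Position 2: 4 × 16^2 = 4 × 256 = 1024
Position 3: 7 × 16^3 = 7 × 4096 = 28672
Sum = 5 + 208 + 1024 + 28672
= 29909


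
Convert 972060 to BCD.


Each digit → 4-bit binary:
  9 → 1001
  7 → 0111
  2 → 0010
  0 → 0000
  6 → 0110
  0 → 0000
= 1001 0111 0010 0000 0110 0000


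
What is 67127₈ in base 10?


Positional values:
Position 0: 7 × 8^0 = 7
Position 1: 2 × 8^1 = 16
Position 2: 1 × 8^2 = 64
Position 3: 7 × 8^3 = 3584
Position 4: 6 × 8^4 = 24576
Sum = 7 + 16 + 64 + 3584 + 24576
= 28247


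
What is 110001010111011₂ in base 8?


Group into 3-bit groups: 110001010111011
  110 = 6
  001 = 1
  010 = 2
  111 = 7
  011 = 3
= 0o61273


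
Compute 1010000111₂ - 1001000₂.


Align and subtract column by column (LSB to MSB, borrowing when needed):
  1010000111
- 0001001000
  ----------
  col 0: (1 - 0 borrow-in) - 0 → 1 - 0 = 1, borrow out 0
  col 1: (1 - 0 borrow-in) - 0 → 1 - 0 = 1, borrow out 0
  col 2: (1 - 0 borrow-in) - 0 → 1 - 0 = 1, borrow out 0
  col 3: (0 - 0 borrow-in) - 1 → borrow from next column: (0+2) - 1 = 1, borrow out 1
  col 4: (0 - 1 borrow-in) - 0 → borrow from next column: (-1+2) - 0 = 1, borrow out 1
  col 5: (0 - 1 borrow-in) - 0 → borrow from next column: (-1+2) - 0 = 1, borrow out 1
  col 6: (0 - 1 borrow-in) - 1 → borrow from next column: (-1+2) - 1 = 0, borrow out 1
  col 7: (1 - 1 borrow-in) - 0 → 0 - 0 = 0, borrow out 0
  col 8: (0 - 0 borrow-in) - 0 → 0 - 0 = 0, borrow out 0
  col 9: (1 - 0 borrow-in) - 0 → 1 - 0 = 1, borrow out 0
Reading bits MSB→LSB: 1000111111
Strip leading zeros: 1000111111
= 1000111111


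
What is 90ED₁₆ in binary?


Each hex digit → 4 binary bits:
  9 = 1001
  0 = 0000
  E = 1110
  D = 1101
Concatenate: 1001 0000 1110 1101
= 1001000011101101


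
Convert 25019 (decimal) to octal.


Divide by 8 repeatedly:
25019 ÷ 8 = 3127 remainder 3
3127 ÷ 8 = 390 remainder 7
390 ÷ 8 = 48 remainder 6
48 ÷ 8 = 6 remainder 0
6 ÷ 8 = 0 remainder 6
Reading remainders bottom-up:
= 0o60673


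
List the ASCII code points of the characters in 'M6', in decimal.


String: 'M6'  (2 characters)
Per-character ASCII lookup:
  'M': uppercase starts at 65: 'M' = 65 + 12 = 77
  '6': digits start at 48: '6' = 48 + 6 = 54
= 77 54


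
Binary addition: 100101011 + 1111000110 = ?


Align and add column by column (LSB to MSB, carry propagating):
  00100101011
+ 01111000110
  -----------
  col 0: 1 + 0 + 0 (carry in) = 1 → bit 1, carry out 0
  col 1: 1 + 1 + 0 (carry in) = 2 → bit 0, carry out 1
  col 2: 0 + 1 + 1 (carry in) = 2 → bit 0, carry out 1
  col 3: 1 + 0 + 1 (carry in) = 2 → bit 0, carry out 1
  col 4: 0 + 0 + 1 (carry in) = 1 → bit 1, carry out 0
  col 5: 1 + 0 + 0 (carry in) = 1 → bit 1, carry out 0
  col 6: 0 + 1 + 0 (carry in) = 1 → bit 1, carry out 0
  col 7: 0 + 1 + 0 (carry in) = 1 → bit 1, carry out 0
  col 8: 1 + 1 + 0 (carry in) = 2 → bit 0, carry out 1
  col 9: 0 + 1 + 1 (carry in) = 2 → bit 0, carry out 1
  col 10: 0 + 0 + 1 (carry in) = 1 → bit 1, carry out 0
Reading bits MSB→LSB: 10011110001
Strip leading zeros: 10011110001
= 10011110001


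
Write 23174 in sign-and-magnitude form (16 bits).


Sign bit: 0 (positive)
Magnitude: 23174 = 101101010000110
= 0101101010000110


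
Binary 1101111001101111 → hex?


Group into 4-bit nibbles: 1101111001101111
  1101 = D
  1110 = E
  0110 = 6
  1111 = F
= 0xDE6F


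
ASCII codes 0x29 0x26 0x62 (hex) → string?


Codes (hex): 0x29 0x26 0x62
Per-code ASCII lookup:
  0x29 = 41  (special character) → ')'
  0x26 = 38  (special character) → '&'
  0x62 = 98  (range 97-122: lowercase, 98 - 97 = 1) → 'b'
= ')&b'


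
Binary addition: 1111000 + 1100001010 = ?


Align and add column by column (LSB to MSB, carry propagating):
  00001111000
+ 01100001010
  -----------
  col 0: 0 + 0 + 0 (carry in) = 0 → bit 0, carry out 0
  col 1: 0 + 1 + 0 (carry in) = 1 → bit 1, carry out 0
  col 2: 0 + 0 + 0 (carry in) = 0 → bit 0, carry out 0
  col 3: 1 + 1 + 0 (carry in) = 2 → bit 0, carry out 1
  col 4: 1 + 0 + 1 (carry in) = 2 → bit 0, carry out 1
  col 5: 1 + 0 + 1 (carry in) = 2 → bit 0, carry out 1
  col 6: 1 + 0 + 1 (carry in) = 2 → bit 0, carry out 1
  col 7: 0 + 0 + 1 (carry in) = 1 → bit 1, carry out 0
  col 8: 0 + 1 + 0 (carry in) = 1 → bit 1, carry out 0
  col 9: 0 + 1 + 0 (carry in) = 1 → bit 1, carry out 0
  col 10: 0 + 0 + 0 (carry in) = 0 → bit 0, carry out 0
Reading bits MSB→LSB: 01110000010
Strip leading zeros: 1110000010
= 1110000010


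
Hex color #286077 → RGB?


Hex: #286077
R = 28₁₆ = 40
G = 60₁₆ = 96
B = 77₁₆ = 119
= RGB(40, 96, 119)


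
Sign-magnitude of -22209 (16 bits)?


Sign bit: 1 (negative)
Magnitude: 22209 = 101011011000001
= 1101011011000001


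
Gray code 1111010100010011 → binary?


Gray code: 1111010100010011
MSB stays the same: 1
Each subsequent bit = prev_binary XOR current_gray:
  B[1] = 1 XOR 1 = 0
  B[2] = 0 XOR 1 = 1
  B[3] = 1 XOR 1 = 0
  B[4] = 0 XOR 0 = 0
  B[5] = 0 XOR 1 = 1
  B[6] = 1 XOR 0 = 1
  B[7] = 1 XOR 1 = 0
  B[8] = 0 XOR 0 = 0
  B[9] = 0 XOR 0 = 0
  B[10] = 0 XOR 0 = 0
  B[11] = 0 XOR 1 = 1
  B[12] = 1 XOR 0 = 1
  B[13] = 1 XOR 0 = 1
  B[14] = 1 XOR 1 = 0
  B[15] = 0 XOR 1 = 1
= 1010011000011101 (42525 decimal)


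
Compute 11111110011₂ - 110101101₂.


Align and subtract column by column (LSB to MSB, borrowing when needed):
  11111110011
- 00110101101
  -----------
  col 0: (1 - 0 borrow-in) - 1 → 1 - 1 = 0, borrow out 0
  col 1: (1 - 0 borrow-in) - 0 → 1 - 0 = 1, borrow out 0
  col 2: (0 - 0 borrow-in) - 1 → borrow from next column: (0+2) - 1 = 1, borrow out 1
  col 3: (0 - 1 borrow-in) - 1 → borrow from next column: (-1+2) - 1 = 0, borrow out 1
  col 4: (1 - 1 borrow-in) - 0 → 0 - 0 = 0, borrow out 0
  col 5: (1 - 0 borrow-in) - 1 → 1 - 1 = 0, borrow out 0
  col 6: (1 - 0 borrow-in) - 0 → 1 - 0 = 1, borrow out 0
  col 7: (1 - 0 borrow-in) - 1 → 1 - 1 = 0, borrow out 0
  col 8: (1 - 0 borrow-in) - 1 → 1 - 1 = 0, borrow out 0
  col 9: (1 - 0 borrow-in) - 0 → 1 - 0 = 1, borrow out 0
  col 10: (1 - 0 borrow-in) - 0 → 1 - 0 = 1, borrow out 0
Reading bits MSB→LSB: 11001000110
Strip leading zeros: 11001000110
= 11001000110


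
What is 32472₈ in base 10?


Positional values:
Position 0: 2 × 8^0 = 2
Position 1: 7 × 8^1 = 56
Position 2: 4 × 8^2 = 256
Position 3: 2 × 8^3 = 1024
Position 4: 3 × 8^4 = 12288
Sum = 2 + 56 + 256 + 1024 + 12288
= 13626


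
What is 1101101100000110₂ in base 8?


Group into 3-bit groups: 001101101100000110
  001 = 1
  101 = 5
  101 = 5
  100 = 4
  000 = 0
  110 = 6
= 0o155406


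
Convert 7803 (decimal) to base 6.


Divide by 6 repeatedly:
7803 ÷ 6 = 1300 remainder 3
1300 ÷ 6 = 216 remainder 4
216 ÷ 6 = 36 remainder 0
36 ÷ 6 = 6 remainder 0
6 ÷ 6 = 1 remainder 0
1 ÷ 6 = 0 remainder 1
Reading remainders bottom-up:
= 100043


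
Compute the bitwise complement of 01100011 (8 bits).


Original: 01100011
Invert all bits:
  bit 0: 0 → 1
  bit 1: 1 → 0
  bit 2: 1 → 0
  bit 3: 0 → 1
  bit 4: 0 → 1
  bit 5: 0 → 1
  bit 6: 1 → 0
  bit 7: 1 → 0
= 10011100


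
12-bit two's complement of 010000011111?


Original: 010000011111
Step 1 - Invert all bits: 101111100000
Step 2 - Add 1: 101111100000 + 1
= 101111100001 (represents -1055)


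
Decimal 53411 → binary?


Divide by 2 repeatedly:
53411 ÷ 2 = 26705 remainder 1
26705 ÷ 2 = 13352 remainder 1
13352 ÷ 2 = 6676 remainder 0
6676 ÷ 2 = 3338 remainder 0
3338 ÷ 2 = 1669 remainder 0
1669 ÷ 2 = 834 remainder 1
834 ÷ 2 = 417 remainder 0
417 ÷ 2 = 208 remainder 1
208 ÷ 2 = 104 remainder 0
104 ÷ 2 = 52 remainder 0
52 ÷ 2 = 26 remainder 0
26 ÷ 2 = 13 remainder 0
13 ÷ 2 = 6 remainder 1
6 ÷ 2 = 3 remainder 0
3 ÷ 2 = 1 remainder 1
1 ÷ 2 = 0 remainder 1
Reading remainders bottom-up:
= 1101000010100011


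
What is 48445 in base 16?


Divide by 16 repeatedly:
48445 ÷ 16 = 3027 remainder 13 (D)
3027 ÷ 16 = 189 remainder 3 (3)
189 ÷ 16 = 11 remainder 13 (D)
11 ÷ 16 = 0 remainder 11 (B)
Reading remainders bottom-up:
= 0xBD3D


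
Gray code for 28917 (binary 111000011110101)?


Binary: 111000011110101
Gray code: G = B XOR (B >> 1)
B >> 1 = 011100001111010
111000011110101 XOR 011100001111010:
  1 XOR 0 = 1
  1 XOR 1 = 0
  1 XOR 1 = 0
  0 XOR 1 = 1
  0 XOR 0 = 0
  0 XOR 0 = 0
  0 XOR 0 = 0
  1 XOR 0 = 1
  1 XOR 1 = 0
  1 XOR 1 = 0
  1 XOR 1 = 0
  0 XOR 1 = 1
  1 XOR 0 = 1
  0 XOR 1 = 1
  1 XOR 0 = 1
= 100100010001111


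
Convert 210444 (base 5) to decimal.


Positional values (base 5):
  4 × 5^0 = 4 × 1 = 4
  4 × 5^1 = 4 × 5 = 20
  4 × 5^2 = 4 × 25 = 100
  0 × 5^3 = 0 × 125 = 0
  1 × 5^4 = 1 × 625 = 625
  2 × 5^5 = 2 × 3125 = 6250
Sum = 4 + 20 + 100 + 0 + 625 + 6250
= 6999


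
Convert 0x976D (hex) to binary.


Each hex digit → 4 binary bits:
  9 = 1001
  7 = 0111
  6 = 0110
  D = 1101
Concatenate: 1001 0111 0110 1101
= 1001011101101101


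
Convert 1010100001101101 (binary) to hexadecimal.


Group into 4-bit nibbles: 1010100001101101
  1010 = A
  1000 = 8
  0110 = 6
  1101 = D
= 0xA86D


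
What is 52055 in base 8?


Divide by 8 repeatedly:
52055 ÷ 8 = 6506 remainder 7
6506 ÷ 8 = 813 remainder 2
813 ÷ 8 = 101 remainder 5
101 ÷ 8 = 12 remainder 5
12 ÷ 8 = 1 remainder 4
1 ÷ 8 = 0 remainder 1
Reading remainders bottom-up:
= 0o145527


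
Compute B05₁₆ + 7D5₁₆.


Align and add column by column (LSB to MSB, each column mod 16 with carry):
  0B05
+ 07D5
  ----
  col 0: 5(5) + 5(5) + 0 (carry in) = 10 → A(10), carry out 0
  col 1: 0(0) + D(13) + 0 (carry in) = 13 → D(13), carry out 0
  col 2: B(11) + 7(7) + 0 (carry in) = 18 → 2(2), carry out 1
  col 3: 0(0) + 0(0) + 1 (carry in) = 1 → 1(1), carry out 0
Reading digits MSB→LSB: 12DA
Strip leading zeros: 12DA
= 0x12DA


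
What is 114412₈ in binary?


Each octal digit → 3 binary bits:
  1 = 001
  1 = 001
  4 = 100
  4 = 100
  1 = 001
  2 = 010
Concatenate: 001 001 100 100 001 010
= 001001100100001010


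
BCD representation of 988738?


Each digit → 4-bit binary:
  9 → 1001
  8 → 1000
  8 → 1000
  7 → 0111
  3 → 0011
  8 → 1000
= 1001 1000 1000 0111 0011 1000


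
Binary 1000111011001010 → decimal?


Positional values:
Bit 1: 1 × 2^1 = 2
Bit 3: 1 × 2^3 = 8
Bit 6: 1 × 2^6 = 64
Bit 7: 1 × 2^7 = 128
Bit 9: 1 × 2^9 = 512
Bit 10: 1 × 2^10 = 1024
Bit 11: 1 × 2^11 = 2048
Bit 15: 1 × 2^15 = 32768
Sum = 2 + 8 + 64 + 128 + 512 + 1024 + 2048 + 32768
= 36554


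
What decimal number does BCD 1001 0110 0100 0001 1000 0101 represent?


Each 4-bit group → digit:
  1001 → 9
  0110 → 6
  0100 → 4
  0001 → 1
  1000 → 8
  0101 → 5
= 964185


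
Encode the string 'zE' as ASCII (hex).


String: 'zE'  (2 characters)
Per-character ASCII lookup:
  'z': lowercase starts at 97: 'z' = 97 + 25 = 122 → 0x7A
  'E': uppercase starts at 65: 'E' = 65 + 4 = 69 → 0x45
= 0x7A 0x45


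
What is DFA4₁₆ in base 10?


Positional values:
Position 0: 4 × 16^0 = 4 × 1 = 4
Position 1: A × 16^1 = 10 × 16 = 160
Position 2: F × 16^2 = 15 × 256 = 3840
Position 3: D × 16^3 = 13 × 4096 = 53248
Sum = 4 + 160 + 3840 + 53248
= 57252


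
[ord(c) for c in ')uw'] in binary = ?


String: ')uw'  (3 characters)
Per-character ASCII lookup:
  ')': special character: ')' = 41 → 101001
  'u': lowercase starts at 97: 'u' = 97 + 20 = 117 → 1110101
  'w': lowercase starts at 97: 'w' = 97 + 22 = 119 → 1110111
= 101001 1110101 1110111


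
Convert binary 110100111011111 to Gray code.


Binary: 110100111011111
Gray code: G = B XOR (B >> 1)
B >> 1 = 011010011101111
110100111011111 XOR 011010011101111:
  1 XOR 0 = 1
  1 XOR 1 = 0
  0 XOR 1 = 1
  1 XOR 0 = 1
  0 XOR 1 = 1
  0 XOR 0 = 0
  1 XOR 0 = 1
  1 XOR 1 = 0
  1 XOR 1 = 0
  0 XOR 1 = 1
  1 XOR 0 = 1
  1 XOR 1 = 0
  1 XOR 1 = 0
  1 XOR 1 = 0
  1 XOR 1 = 0
= 101110100110000


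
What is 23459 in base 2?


Divide by 2 repeatedly:
23459 ÷ 2 = 11729 remainder 1
11729 ÷ 2 = 5864 remainder 1
5864 ÷ 2 = 2932 remainder 0
2932 ÷ 2 = 1466 remainder 0
1466 ÷ 2 = 733 remainder 0
733 ÷ 2 = 366 remainder 1
366 ÷ 2 = 183 remainder 0
183 ÷ 2 = 91 remainder 1
91 ÷ 2 = 45 remainder 1
45 ÷ 2 = 22 remainder 1
22 ÷ 2 = 11 remainder 0
11 ÷ 2 = 5 remainder 1
5 ÷ 2 = 2 remainder 1
2 ÷ 2 = 1 remainder 0
1 ÷ 2 = 0 remainder 1
Reading remainders bottom-up:
= 101101110100011


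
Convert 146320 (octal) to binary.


Each octal digit → 3 binary bits:
  1 = 001
  4 = 100
  6 = 110
  3 = 011
  2 = 010
  0 = 000
Concatenate: 001 100 110 011 010 000
= 001100110011010000


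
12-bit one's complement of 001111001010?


Original: 001111001010
Invert all bits:
  bit 0: 0 → 1
  bit 1: 0 → 1
  bit 2: 1 → 0
  bit 3: 1 → 0
  bit 4: 1 → 0
  bit 5: 1 → 0
  bit 6: 0 → 1
  bit 7: 0 → 1
  bit 8: 1 → 0
  bit 9: 0 → 1
  bit 10: 1 → 0
  bit 11: 0 → 1
= 110000110101


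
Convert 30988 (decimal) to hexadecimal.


Divide by 16 repeatedly:
30988 ÷ 16 = 1936 remainder 12 (C)
1936 ÷ 16 = 121 remainder 0 (0)
121 ÷ 16 = 7 remainder 9 (9)
7 ÷ 16 = 0 remainder 7 (7)
Reading remainders bottom-up:
= 0x790C


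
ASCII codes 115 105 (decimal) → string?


Codes (decimal): 115 105
Per-code ASCII lookup:
  115  (range 97-122: lowercase, 115 - 97 = 18) → 's'
  105  (range 97-122: lowercase, 105 - 97 = 8) → 'i'
= 'si'


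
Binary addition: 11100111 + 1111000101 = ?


Align and add column by column (LSB to MSB, carry propagating):
  00011100111
+ 01111000101
  -----------
  col 0: 1 + 1 + 0 (carry in) = 2 → bit 0, carry out 1
  col 1: 1 + 0 + 1 (carry in) = 2 → bit 0, carry out 1
  col 2: 1 + 1 + 1 (carry in) = 3 → bit 1, carry out 1
  col 3: 0 + 0 + 1 (carry in) = 1 → bit 1, carry out 0
  col 4: 0 + 0 + 0 (carry in) = 0 → bit 0, carry out 0
  col 5: 1 + 0 + 0 (carry in) = 1 → bit 1, carry out 0
  col 6: 1 + 1 + 0 (carry in) = 2 → bit 0, carry out 1
  col 7: 1 + 1 + 1 (carry in) = 3 → bit 1, carry out 1
  col 8: 0 + 1 + 1 (carry in) = 2 → bit 0, carry out 1
  col 9: 0 + 1 + 1 (carry in) = 2 → bit 0, carry out 1
  col 10: 0 + 0 + 1 (carry in) = 1 → bit 1, carry out 0
Reading bits MSB→LSB: 10010101100
Strip leading zeros: 10010101100
= 10010101100


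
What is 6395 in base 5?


Divide by 5 repeatedly:
6395 ÷ 5 = 1279 remainder 0
1279 ÷ 5 = 255 remainder 4
255 ÷ 5 = 51 remainder 0
51 ÷ 5 = 10 remainder 1
10 ÷ 5 = 2 remainder 0
2 ÷ 5 = 0 remainder 2
Reading remainders bottom-up:
= 201040


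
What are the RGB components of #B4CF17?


Hex: #B4CF17
R = B4₁₆ = 180
G = CF₁₆ = 207
B = 17₁₆ = 23
= RGB(180, 207, 23)


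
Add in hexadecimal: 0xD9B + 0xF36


Align and add column by column (LSB to MSB, each column mod 16 with carry):
  0D9B
+ 0F36
  ----
  col 0: B(11) + 6(6) + 0 (carry in) = 17 → 1(1), carry out 1
  col 1: 9(9) + 3(3) + 1 (carry in) = 13 → D(13), carry out 0
  col 2: D(13) + F(15) + 0 (carry in) = 28 → C(12), carry out 1
  col 3: 0(0) + 0(0) + 1 (carry in) = 1 → 1(1), carry out 0
Reading digits MSB→LSB: 1CD1
Strip leading zeros: 1CD1
= 0x1CD1


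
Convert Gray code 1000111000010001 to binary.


Gray code: 1000111000010001
MSB stays the same: 1
Each subsequent bit = prev_binary XOR current_gray:
  B[1] = 1 XOR 0 = 1
  B[2] = 1 XOR 0 = 1
  B[3] = 1 XOR 0 = 1
  B[4] = 1 XOR 1 = 0
  B[5] = 0 XOR 1 = 1
  B[6] = 1 XOR 1 = 0
  B[7] = 0 XOR 0 = 0
  B[8] = 0 XOR 0 = 0
  B[9] = 0 XOR 0 = 0
  B[10] = 0 XOR 0 = 0
  B[11] = 0 XOR 1 = 1
  B[12] = 1 XOR 0 = 1
  B[13] = 1 XOR 0 = 1
  B[14] = 1 XOR 0 = 1
  B[15] = 1 XOR 1 = 0
= 1111010000011110 (62494 decimal)


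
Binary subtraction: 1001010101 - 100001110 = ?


Align and subtract column by column (LSB to MSB, borrowing when needed):
  1001010101
- 0100001110
  ----------
  col 0: (1 - 0 borrow-in) - 0 → 1 - 0 = 1, borrow out 0
  col 1: (0 - 0 borrow-in) - 1 → borrow from next column: (0+2) - 1 = 1, borrow out 1
  col 2: (1 - 1 borrow-in) - 1 → borrow from next column: (0+2) - 1 = 1, borrow out 1
  col 3: (0 - 1 borrow-in) - 1 → borrow from next column: (-1+2) - 1 = 0, borrow out 1
  col 4: (1 - 1 borrow-in) - 0 → 0 - 0 = 0, borrow out 0
  col 5: (0 - 0 borrow-in) - 0 → 0 - 0 = 0, borrow out 0
  col 6: (1 - 0 borrow-in) - 0 → 1 - 0 = 1, borrow out 0
  col 7: (0 - 0 borrow-in) - 0 → 0 - 0 = 0, borrow out 0
  col 8: (0 - 0 borrow-in) - 1 → borrow from next column: (0+2) - 1 = 1, borrow out 1
  col 9: (1 - 1 borrow-in) - 0 → 0 - 0 = 0, borrow out 0
Reading bits MSB→LSB: 0101000111
Strip leading zeros: 101000111
= 101000111
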